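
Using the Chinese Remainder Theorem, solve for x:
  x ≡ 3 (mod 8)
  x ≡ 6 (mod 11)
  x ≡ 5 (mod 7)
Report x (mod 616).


Moduli 8, 11, 7 are pairwise coprime; by CRT there is a unique solution modulo M = 8 · 11 · 7 = 616.
Solve pairwise, accumulating the modulus:
  Start with x ≡ 3 (mod 8).
  Combine with x ≡ 6 (mod 11): since gcd(8, 11) = 1, we get a unique residue mod 88.
    Write x = 3 + 8·t and substitute into x ≡ 6 (mod 11): 8·t ≡ 6 − 3 = 3 (mod 11).
    The inverse of 8 mod 11 is 7 (since 8·7 = 56 = 5·11 + 1), so t ≡ 7·3 = 21 ≡ 10 (mod 11).
    Then x = 3 + 8·10 = 83, valid modulo lcm(8, 11) = 88: x ≡ 83 (mod 88).
  Combine with x ≡ 5 (mod 7): since gcd(88, 7) = 1, we get a unique residue mod 616.
    Write x = 83 + 88·t and substitute into x ≡ 5 (mod 7): 88·t ≡ 5 − 83 = -78 (mod 7).
    Reduce coefficients mod 7: 4·t ≡ 6 (mod 7).
    The inverse of 4 mod 7 is 2 (since 4·2 = 8 = 1·7 + 1), so t ≡ 2·6 = 12 ≡ 5 (mod 7).
    Then x = 83 + 88·5 = 523, valid modulo lcm(88, 7) = 616: x ≡ 523 (mod 616).
Verify: 523 mod 8 = 3 ✓, 523 mod 11 = 6 ✓, 523 mod 7 = 5 ✓.

x ≡ 523 (mod 616).


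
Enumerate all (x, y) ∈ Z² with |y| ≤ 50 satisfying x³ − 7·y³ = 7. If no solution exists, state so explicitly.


The equation is x³ - 7y³ = 7. For fixed y, x³ = 7·y³ + 7, so a solution requires the RHS to be a perfect cube.
Strategy: iterate y from -50 to 50, compute RHS = 7·y³ + 7, and check whether it is a (positive or negative) perfect cube.
Check small values of y:
  y = 0: RHS = 7 is not a perfect cube.
  y = 1: RHS = 14 is not a perfect cube.
  y = -1: RHS = 0 = (0)³ ⇒ x = 0 works.
  y = 2: RHS = 63 is not a perfect cube.
  y = -2: RHS = -49 is not a perfect cube.
  y = 3: RHS = 196 is not a perfect cube.
  y = -3: RHS = -182 is not a perfect cube.
Continuing the search up to |y| = 50 finds no further solutions beyond those listed.
Collected solutions: (0, -1).

Solutions (with |y| ≤ 50): (0, -1).


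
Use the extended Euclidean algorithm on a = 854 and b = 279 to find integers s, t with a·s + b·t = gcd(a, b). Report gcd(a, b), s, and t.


Euclidean algorithm on (854, 279) — divide until remainder is 0:
  854 = 3 · 279 + 17
  279 = 16 · 17 + 7
  17 = 2 · 7 + 3
  7 = 2 · 3 + 1
  3 = 3 · 1 + 0
gcd(854, 279) = 1.
Track Bezout coefficients alongside the remainders: start with r₀ = 854 = a·1 + b·0 (s = 1, t = 0) and r₁ = 279 = a·0 + b·1 (s = 0, t = 1); each new remainder r_{k+1} = r_{k-1} − q_k·r_k inherits s_{k+1} = s_{k-1} − q_k·s_k, t_{k+1} = t_{k-1} − q_k·t_k, so r_k = a·s_k + b·t_k at every step:
  q = 3: r = 17, s = 1 − 3·0 = 1, t = 0 − 3·1 = -3  (check: 854·1 + 279·(-3) = 17)
  q = 16: r = 7, s = 0 − 16·1 = -16, t = 1 − 16·(-3) = 49  (check: 854·(-16) + 279·49 = 7)
  q = 2: r = 3, s = 1 − 2·(-16) = 33, t = -3 − 2·49 = -101  (check: 854·33 + 279·(-101) = 3)
  q = 2: r = 1, s = -16 − 2·33 = -82, t = 49 − 2·(-101) = 251  (check: 854·(-82) + 279·251 = 1)
The row with r = 1 (the gcd) gives the Bezout coefficients s = -82, t = 251.
Result: 854 · (-82) + 279 · (251) = 1.

gcd(854, 279) = 1; s = -82, t = 251 (check: 854·(-82) + 279·251 = 1).


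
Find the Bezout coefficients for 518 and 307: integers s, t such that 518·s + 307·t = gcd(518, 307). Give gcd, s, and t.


Euclidean algorithm on (518, 307) — divide until remainder is 0:
  518 = 1 · 307 + 211
  307 = 1 · 211 + 96
  211 = 2 · 96 + 19
  96 = 5 · 19 + 1
  19 = 19 · 1 + 0
gcd(518, 307) = 1.
Track Bezout coefficients alongside the remainders: start with r₀ = 518 = a·1 + b·0 (s = 1, t = 0) and r₁ = 307 = a·0 + b·1 (s = 0, t = 1); each new remainder r_{k+1} = r_{k-1} − q_k·r_k inherits s_{k+1} = s_{k-1} − q_k·s_k, t_{k+1} = t_{k-1} − q_k·t_k, so r_k = a·s_k + b·t_k at every step:
  q = 1: r = 211, s = 1 − 1·0 = 1, t = 0 − 1·1 = -1  (check: 518·1 + 307·(-1) = 211)
  q = 1: r = 96, s = 0 − 1·1 = -1, t = 1 − 1·(-1) = 2  (check: 518·(-1) + 307·2 = 96)
  q = 2: r = 19, s = 1 − 2·(-1) = 3, t = -1 − 2·2 = -5  (check: 518·3 + 307·(-5) = 19)
  q = 5: r = 1, s = -1 − 5·3 = -16, t = 2 − 5·(-5) = 27  (check: 518·(-16) + 307·27 = 1)
The row with r = 1 (the gcd) gives the Bezout coefficients s = -16, t = 27.
Result: 518 · (-16) + 307 · (27) = 1.

gcd(518, 307) = 1; s = -16, t = 27 (check: 518·(-16) + 307·27 = 1).


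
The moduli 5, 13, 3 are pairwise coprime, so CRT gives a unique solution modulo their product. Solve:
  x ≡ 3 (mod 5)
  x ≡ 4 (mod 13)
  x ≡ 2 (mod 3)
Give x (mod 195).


Moduli 5, 13, 3 are pairwise coprime; by CRT there is a unique solution modulo M = 5 · 13 · 3 = 195.
Solve pairwise, accumulating the modulus:
  Start with x ≡ 3 (mod 5).
  Combine with x ≡ 4 (mod 13): since gcd(5, 13) = 1, we get a unique residue mod 65.
    Write x = 3 + 5·t and substitute into x ≡ 4 (mod 13): 5·t ≡ 4 − 3 = 1 (mod 13).
    The inverse of 5 mod 13 is 8 (since 5·8 = 40 = 3·13 + 1), so t ≡ 8·1 = 8 ≡ 8 (mod 13).
    Then x = 3 + 5·8 = 43, valid modulo lcm(5, 13) = 65: x ≡ 43 (mod 65).
  Combine with x ≡ 2 (mod 3): since gcd(65, 3) = 1, we get a unique residue mod 195.
    Write x = 43 + 65·t and substitute into x ≡ 2 (mod 3): 65·t ≡ 2 − 43 = -41 (mod 3).
    Reduce coefficients mod 3: 2·t ≡ 1 (mod 3).
    The inverse of 2 mod 3 is 2 (since 2·2 = 4 = 1·3 + 1), so t ≡ 2·1 = 2 ≡ 2 (mod 3).
    Then x = 43 + 65·2 = 173, valid modulo lcm(65, 3) = 195: x ≡ 173 (mod 195).
Verify: 173 mod 5 = 3 ✓, 173 mod 13 = 4 ✓, 173 mod 3 = 2 ✓.

x ≡ 173 (mod 195).


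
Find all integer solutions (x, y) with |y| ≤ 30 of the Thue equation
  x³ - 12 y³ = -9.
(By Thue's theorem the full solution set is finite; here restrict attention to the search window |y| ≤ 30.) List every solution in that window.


The equation is x³ - 12y³ = -9. For fixed y, x³ = 12·y³ − 9, so a solution requires the RHS to be a perfect cube.
Strategy: iterate y from -30 to 30, compute RHS = 12·y³ − 9, and check whether it is a (positive or negative) perfect cube.
Check small values of y:
  y = 0: RHS = -9 is not a perfect cube.
  y = 1: RHS = 3 is not a perfect cube.
  y = -1: RHS = -21 is not a perfect cube.
  y = 2: RHS = 87 is not a perfect cube.
  y = -2: RHS = -105 is not a perfect cube.
  y = 3: RHS = 315 is not a perfect cube.
  y = -3: RHS = -333 is not a perfect cube.
Continuing the search up to |y| = 30 finds no solutions either.
No (x, y) in the scanned range satisfies the equation.

No integer solutions with |y| ≤ 30.


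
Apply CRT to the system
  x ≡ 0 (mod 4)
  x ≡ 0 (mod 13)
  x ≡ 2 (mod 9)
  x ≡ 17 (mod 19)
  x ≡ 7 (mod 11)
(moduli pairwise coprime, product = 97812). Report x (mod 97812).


Product of moduli M = 4 · 13 · 9 · 19 · 11 = 97812.
Merge one congruence at a time:
  Start: x ≡ 0 (mod 4).
  Combine with x ≡ 0 (mod 13); new modulus lcm = 52.
    Write x = 0 + 4·t and substitute into x ≡ 0 (mod 13): 4·t ≡ 0 − 0 = 0 (mod 13).
    The inverse of 4 mod 13 is 10 (since 4·10 = 40 = 3·13 + 1), so t ≡ 10·0 = 0 ≡ 0 (mod 13).
    Then x = 0 + 4·0 = 0, valid modulo lcm(4, 13) = 52: x ≡ 0 (mod 52).
  Combine with x ≡ 2 (mod 9); new modulus lcm = 468.
    Write x = 0 + 52·t and substitute into x ≡ 2 (mod 9): 52·t ≡ 2 − 0 = 2 (mod 9).
    Reduce coefficients mod 9: 7·t ≡ 2 (mod 9).
    The inverse of 7 mod 9 is 4 (since 7·4 = 28 = 3·9 + 1), so t ≡ 4·2 = 8 ≡ 8 (mod 9).
    Then x = 0 + 52·8 = 416, valid modulo lcm(52, 9) = 468: x ≡ 416 (mod 468).
  Combine with x ≡ 17 (mod 19); new modulus lcm = 8892.
    Write x = 416 + 468·t and substitute into x ≡ 17 (mod 19): 468·t ≡ 17 − 416 = -399 (mod 19).
    Reduce coefficients mod 19: 12·t ≡ 0 (mod 19).
    The inverse of 12 mod 19 is 8 (since 12·8 = 96 = 5·19 + 1), so t ≡ 8·0 = 0 ≡ 0 (mod 19).
    Then x = 416 + 468·0 = 416, valid modulo lcm(468, 19) = 8892: x ≡ 416 (mod 8892).
  Combine with x ≡ 7 (mod 11); new modulus lcm = 97812.
    Write x = 416 + 8892·t and substitute into x ≡ 7 (mod 11): 8892·t ≡ 7 − 416 = -409 (mod 11).
    Reduce coefficients mod 11: 4·t ≡ 9 (mod 11).
    The inverse of 4 mod 11 is 3 (since 4·3 = 12 = 1·11 + 1), so t ≡ 3·9 = 27 ≡ 5 (mod 11).
    Then x = 416 + 8892·5 = 44876, valid modulo lcm(8892, 11) = 97812: x ≡ 44876 (mod 97812).
Verify against each original: 44876 mod 4 = 0, 44876 mod 13 = 0, 44876 mod 9 = 2, 44876 mod 19 = 17, 44876 mod 11 = 7.

x ≡ 44876 (mod 97812).


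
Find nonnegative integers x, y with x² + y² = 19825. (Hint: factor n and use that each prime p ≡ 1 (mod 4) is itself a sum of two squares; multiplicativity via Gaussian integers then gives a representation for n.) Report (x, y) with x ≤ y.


Step 1: Factor n = 19825 = 5^2 · 13 · 61.
Step 2: Check the mod-4 condition on each prime factor: 5 ≡ 1 (mod 4), exponent 2; 13 ≡ 1 (mod 4), exponent 1; 61 ≡ 1 (mod 4), exponent 1.
All primes ≡ 3 (mod 4) appear to even exponent (or don't appear), so by the two-squares theorem n IS expressible as a sum of two squares.
Step 3: Build a representation. Group n = k² · m with k = 5 and m = 13 · 61 = 793 (a product of primes ≡ 1 (mod 4)); a representation of m scales to one of n via (k·x)² + (k·y)² = k²(x² + y²). Each prime p ≡ 1 (mod 4) is itself a sum of two squares; find a² by testing p − a² for a perfect square:
  13: 13 − 1² = 12, 13 − 2² = 9 = 3² ⇒ 13 = 2² + 3².
  61: 61 − 1² = 60, 61 − 2² = 57, 61 − 3² = 52, 61 − 4² = 45, 61 − 5² = 36 = 6² ⇒ 61 = 5² + 6².
  Combine using the Brahmagupta–Fibonacci identity (a² + b²)(c² + d²) = (ac − bd)² + (ad + bc)² = (ac + bd)² + (ad − bc)²:
  13 · 61 = 793: from (2² + 3²)(5² + 6²), take (2·5 − 3·6, 2·6 + 3·5) = (10 − 18, 12 + 15) = (-8, 27); dropping signs (only squares matter) gives (8, 27); check 8² + 27² = 64 + 729 = 793 ✓.
  Scale by k = 5: (5·8, 5·27) = (40, 135).
Step 4: Order so x ≤ y and verify: 40² + 135² = 1600 + 18225 = 19825 = n. ✓

n = 19825 = 40² + 135² (one valid representation with x ≤ y).


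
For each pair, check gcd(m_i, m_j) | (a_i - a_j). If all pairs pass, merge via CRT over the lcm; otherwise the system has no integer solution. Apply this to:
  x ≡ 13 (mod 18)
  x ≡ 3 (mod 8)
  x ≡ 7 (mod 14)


Moduli 18, 8, 14 are not pairwise coprime, so CRT works modulo lcm(m_i) when all pairwise compatibility conditions hold.
Pairwise compatibility: gcd(m_i, m_j) must divide a_i - a_j for every pair.
Merge one congruence at a time:
  Start: x ≡ 13 (mod 18).
  Combine with x ≡ 3 (mod 8): gcd(18, 8) = 2; 3 - 13 = -10, which IS divisible by 2, so compatible.
    Write x = 13 + 18·t and substitute into x ≡ 3 (mod 8): 18·t ≡ 3 − 13 = -10 (mod 8).
    Divide the congruence (and modulus) by g = 2: 9·t ≡ -5 (mod 4).
    Reduce coefficients mod 4: 1·t ≡ 3 (mod 4).
    So t ≡ 3 (mod 4).
    Then x = 13 + 18·3 = 67, valid modulo lcm(18, 8) = 72: x ≡ 67 (mod 72).
  Combine with x ≡ 7 (mod 14): gcd(72, 14) = 2; 7 - 67 = -60, which IS divisible by 2, so compatible.
    Write x = 67 + 72·t and substitute into x ≡ 7 (mod 14): 72·t ≡ 7 − 67 = -60 (mod 14).
    Divide the congruence (and modulus) by g = 2: 36·t ≡ -30 (mod 7).
    Reduce coefficients mod 7: 1·t ≡ 5 (mod 7).
    So t ≡ 5 (mod 7).
    Then x = 67 + 72·5 = 427, valid modulo lcm(72, 14) = 504: x ≡ 427 (mod 504).
Verify: 427 mod 18 = 13, 427 mod 8 = 3, 427 mod 14 = 7.

x ≡ 427 (mod 504).


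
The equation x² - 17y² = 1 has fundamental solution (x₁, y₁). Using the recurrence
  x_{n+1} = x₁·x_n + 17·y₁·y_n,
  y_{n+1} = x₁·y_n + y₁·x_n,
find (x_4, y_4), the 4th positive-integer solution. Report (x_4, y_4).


Step 1: Find the fundamental solution (x₁, y₁) of x² - 17y² = 1.
  Expand √17 as a continued fraction. a₀ = ⌊√17⌋ = 4; iterate m_{k+1} = d_k·a_k − m_k, d_{k+1} = (17 − m_{k+1}²)/d_k, a_{k+1} = ⌊(a₀ + m_{k+1})/d_{k+1}⌋ (starting m₀ = 0, d₀ = 1), with convergents p_k = a_k·p_{k-1} + p_{k-2}, q_k = a_k·q_{k-1} + q_{k-2} (p₋₁ = 1, q₋₁ = 0):
  k = 0: a₀ = 4; p₀/q₀ = 4/1; p₀² − 17·q₀² = 16 − 17 = -1.
  k = 1: m = 4, d = 1, a = ⌊(4 + 4)/1⌋ = 8; p/q = (8·4 + 1)/(8·1 + 0) = 33/8; p² − 17·q² = 1089 − 1088 = 1.
  The first convergent with p² − 17·q² = 1 gives the fundamental solution (x₁, y₁) = (33, 8).
Step 2: Apply the recurrence (x_{n+1}, y_{n+1}) = (x₁x_n + 17y₁y_n, x₁y_n + y₁x_n) repeatedly.
  From (x_1, y_1) = (33, 8): x_2 = 33·33 + 17·8·8 = 2177; y_2 = 33·8 + 8·33 = 528.
  From (x_2, y_2) = (2177, 528): x_3 = 33·2177 + 17·8·528 = 143649; y_3 = 33·528 + 8·2177 = 34840.
  From (x_3, y_3) = (143649, 34840): x_4 = 33·143649 + 17·8·34840 = 9478657; y_4 = 33·34840 + 8·143649 = 2298912.
Step 3: Verify x_4² - 17·y_4² = 89844938523649 - 89844938523648 = 1 (should be 1). ✓

(x_1, y_1) = (33, 8); (x_4, y_4) = (9478657, 2298912).


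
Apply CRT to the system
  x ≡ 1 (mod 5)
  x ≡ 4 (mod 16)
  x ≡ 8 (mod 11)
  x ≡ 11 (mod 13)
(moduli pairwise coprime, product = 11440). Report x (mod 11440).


Product of moduli M = 5 · 16 · 11 · 13 = 11440.
Merge one congruence at a time:
  Start: x ≡ 1 (mod 5).
  Combine with x ≡ 4 (mod 16); new modulus lcm = 80.
    Write x = 1 + 5·t and substitute into x ≡ 4 (mod 16): 5·t ≡ 4 − 1 = 3 (mod 16).
    The inverse of 5 mod 16 is 13 (since 5·13 = 65 = 4·16 + 1), so t ≡ 13·3 = 39 ≡ 7 (mod 16).
    Then x = 1 + 5·7 = 36, valid modulo lcm(5, 16) = 80: x ≡ 36 (mod 80).
  Combine with x ≡ 8 (mod 11); new modulus lcm = 880.
    Write x = 36 + 80·t and substitute into x ≡ 8 (mod 11): 80·t ≡ 8 − 36 = -28 (mod 11).
    Reduce coefficients mod 11: 3·t ≡ 5 (mod 11).
    The inverse of 3 mod 11 is 4 (since 3·4 = 12 = 1·11 + 1), so t ≡ 4·5 = 20 ≡ 9 (mod 11).
    Then x = 36 + 80·9 = 756, valid modulo lcm(80, 11) = 880: x ≡ 756 (mod 880).
  Combine with x ≡ 11 (mod 13); new modulus lcm = 11440.
    Write x = 756 + 880·t and substitute into x ≡ 11 (mod 13): 880·t ≡ 11 − 756 = -745 (mod 13).
    Reduce coefficients mod 13: 9·t ≡ 9 (mod 13).
    The inverse of 9 mod 13 is 3 (since 9·3 = 27 = 2·13 + 1), so t ≡ 3·9 = 27 ≡ 1 (mod 13).
    Then x = 756 + 880·1 = 1636, valid modulo lcm(880, 13) = 11440: x ≡ 1636 (mod 11440).
Verify against each original: 1636 mod 5 = 1, 1636 mod 16 = 4, 1636 mod 11 = 8, 1636 mod 13 = 11.

x ≡ 1636 (mod 11440).


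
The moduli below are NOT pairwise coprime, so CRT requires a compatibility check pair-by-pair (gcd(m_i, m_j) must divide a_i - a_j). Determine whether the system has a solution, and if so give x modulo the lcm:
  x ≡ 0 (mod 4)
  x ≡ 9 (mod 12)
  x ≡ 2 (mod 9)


Moduli 4, 12, 9 are not pairwise coprime, so CRT works modulo lcm(m_i) when all pairwise compatibility conditions hold.
Pairwise compatibility: gcd(m_i, m_j) must divide a_i - a_j for every pair.
Merge one congruence at a time:
  Start: x ≡ 0 (mod 4).
  Combine with x ≡ 9 (mod 12): gcd(4, 12) = 4, and 9 - 0 = 9 is NOT divisible by 4.
    ⇒ system is inconsistent (no integer solution).

No solution (the system is inconsistent).


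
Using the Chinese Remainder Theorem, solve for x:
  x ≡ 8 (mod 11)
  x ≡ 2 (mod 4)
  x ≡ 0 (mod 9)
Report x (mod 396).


Moduli 11, 4, 9 are pairwise coprime; by CRT there is a unique solution modulo M = 11 · 4 · 9 = 396.
Solve pairwise, accumulating the modulus:
  Start with x ≡ 8 (mod 11).
  Combine with x ≡ 2 (mod 4): since gcd(11, 4) = 1, we get a unique residue mod 44.
    Write x = 8 + 11·t and substitute into x ≡ 2 (mod 4): 11·t ≡ 2 − 8 = -6 (mod 4).
    Reduce coefficients mod 4: 3·t ≡ 2 (mod 4).
    The inverse of 3 mod 4 is 3 (since 3·3 = 9 = 2·4 + 1), so t ≡ 3·2 = 6 ≡ 2 (mod 4).
    Then x = 8 + 11·2 = 30, valid modulo lcm(11, 4) = 44: x ≡ 30 (mod 44).
  Combine with x ≡ 0 (mod 9): since gcd(44, 9) = 1, we get a unique residue mod 396.
    Write x = 30 + 44·t and substitute into x ≡ 0 (mod 9): 44·t ≡ 0 − 30 = -30 (mod 9).
    Reduce coefficients mod 9: 8·t ≡ 6 (mod 9).
    The inverse of 8 mod 9 is 8 (since 8·8 = 64 = 7·9 + 1), so t ≡ 8·6 = 48 ≡ 3 (mod 9).
    Then x = 30 + 44·3 = 162, valid modulo lcm(44, 9) = 396: x ≡ 162 (mod 396).
Verify: 162 mod 11 = 8 ✓, 162 mod 4 = 2 ✓, 162 mod 9 = 0 ✓.

x ≡ 162 (mod 396).


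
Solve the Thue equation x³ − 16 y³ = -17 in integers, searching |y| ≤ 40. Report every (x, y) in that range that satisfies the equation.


The equation is x³ - 16y³ = -17. For fixed y, x³ = 16·y³ − 17, so a solution requires the RHS to be a perfect cube.
Strategy: iterate y from -40 to 40, compute RHS = 16·y³ − 17, and check whether it is a (positive or negative) perfect cube.
Check small values of y:
  y = 0: RHS = -17 is not a perfect cube.
  y = 1: RHS = -1 = (-1)³ ⇒ x = -1 works.
  y = -1: RHS = -33 is not a perfect cube.
  y = 2: RHS = 111 is not a perfect cube.
  y = -2: RHS = -145 is not a perfect cube.
  y = 3: RHS = 415 is not a perfect cube.
  y = -3: RHS = -449 is not a perfect cube.
Continuing the search up to |y| = 40 finds no further solutions beyond those listed.
Collected solutions: (-1, 1).

Solutions (with |y| ≤ 40): (-1, 1).


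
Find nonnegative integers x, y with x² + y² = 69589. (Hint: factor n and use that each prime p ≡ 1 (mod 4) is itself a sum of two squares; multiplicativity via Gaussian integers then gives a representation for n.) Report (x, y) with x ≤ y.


Step 1: Factor n = 69589 = 13 · 53 · 101.
Step 2: Check the mod-4 condition on each prime factor: 13 ≡ 1 (mod 4), exponent 1; 53 ≡ 1 (mod 4), exponent 1; 101 ≡ 1 (mod 4), exponent 1.
All primes ≡ 3 (mod 4) appear to even exponent (or don't appear), so by the two-squares theorem n IS expressible as a sum of two squares.
Step 3: Build a representation. Here n = 13 · 53 · 101 is a product of primes ≡ 1 (mod 4). Each prime p ≡ 1 (mod 4) is itself a sum of two squares; find a² by testing p − a² for a perfect square:
  13: 13 − 1² = 12, 13 − 2² = 9 = 3² ⇒ 13 = 2² + 3².
  53: 53 − 1² = 52, 53 − 2² = 49 = 7² ⇒ 53 = 2² + 7².
  101: 101 − 1² = 100 = 10² ⇒ 101 = 1² + 10².
  Combine using the Brahmagupta–Fibonacci identity (a² + b²)(c² + d²) = (ac − bd)² + (ad + bc)² = (ac + bd)² + (ad − bc)²:
  13 · 53 = 689: from (2² + 3²)(2² + 7²), take (2·2 − 3·7, 2·7 + 3·2) = (4 − 21, 14 + 6) = (-17, 20); dropping signs (only squares matter) gives (17, 20); check 17² + 20² = 289 + 400 = 689 ✓.
  689 · 101 = 69589: from (17² + 20²)(1² + 10²), take (17·1 − 20·10, 17·10 + 20·1) = (17 − 200, 170 + 20) = (-183, 190); dropping signs (only squares matter) gives (183, 190); check 183² + 190² = 33489 + 36100 = 69589 ✓.
Step 4: Order so x ≤ y and verify: 183² + 190² = 33489 + 36100 = 69589 = n. ✓

n = 69589 = 183² + 190² (one valid representation with x ≤ y).


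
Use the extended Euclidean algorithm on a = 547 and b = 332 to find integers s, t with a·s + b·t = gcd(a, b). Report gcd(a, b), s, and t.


Euclidean algorithm on (547, 332) — divide until remainder is 0:
  547 = 1 · 332 + 215
  332 = 1 · 215 + 117
  215 = 1 · 117 + 98
  117 = 1 · 98 + 19
  98 = 5 · 19 + 3
  19 = 6 · 3 + 1
  3 = 3 · 1 + 0
gcd(547, 332) = 1.
Track Bezout coefficients alongside the remainders: start with r₀ = 547 = a·1 + b·0 (s = 1, t = 0) and r₁ = 332 = a·0 + b·1 (s = 0, t = 1); each new remainder r_{k+1} = r_{k-1} − q_k·r_k inherits s_{k+1} = s_{k-1} − q_k·s_k, t_{k+1} = t_{k-1} − q_k·t_k, so r_k = a·s_k + b·t_k at every step:
  q = 1: r = 215, s = 1 − 1·0 = 1, t = 0 − 1·1 = -1  (check: 547·1 + 332·(-1) = 215)
  q = 1: r = 117, s = 0 − 1·1 = -1, t = 1 − 1·(-1) = 2  (check: 547·(-1) + 332·2 = 117)
  q = 1: r = 98, s = 1 − 1·(-1) = 2, t = -1 − 1·2 = -3  (check: 547·2 + 332·(-3) = 98)
  q = 1: r = 19, s = -1 − 1·2 = -3, t = 2 − 1·(-3) = 5  (check: 547·(-3) + 332·5 = 19)
  q = 5: r = 3, s = 2 − 5·(-3) = 17, t = -3 − 5·5 = -28  (check: 547·17 + 332·(-28) = 3)
  q = 6: r = 1, s = -3 − 6·17 = -105, t = 5 − 6·(-28) = 173  (check: 547·(-105) + 332·173 = 1)
The row with r = 1 (the gcd) gives the Bezout coefficients s = -105, t = 173.
Result: 547 · (-105) + 332 · (173) = 1.

gcd(547, 332) = 1; s = -105, t = 173 (check: 547·(-105) + 332·173 = 1).


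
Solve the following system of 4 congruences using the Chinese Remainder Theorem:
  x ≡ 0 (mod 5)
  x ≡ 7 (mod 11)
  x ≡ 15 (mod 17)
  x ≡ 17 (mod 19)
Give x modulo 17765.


Product of moduli M = 5 · 11 · 17 · 19 = 17765.
Merge one congruence at a time:
  Start: x ≡ 0 (mod 5).
  Combine with x ≡ 7 (mod 11); new modulus lcm = 55.
    Write x = 0 + 5·t and substitute into x ≡ 7 (mod 11): 5·t ≡ 7 − 0 = 7 (mod 11).
    The inverse of 5 mod 11 is 9 (since 5·9 = 45 = 4·11 + 1), so t ≡ 9·7 = 63 ≡ 8 (mod 11).
    Then x = 0 + 5·8 = 40, valid modulo lcm(5, 11) = 55: x ≡ 40 (mod 55).
  Combine with x ≡ 15 (mod 17); new modulus lcm = 935.
    Write x = 40 + 55·t and substitute into x ≡ 15 (mod 17): 55·t ≡ 15 − 40 = -25 (mod 17).
    Reduce coefficients mod 17: 4·t ≡ 9 (mod 17).
    The inverse of 4 mod 17 is 13 (since 4·13 = 52 = 3·17 + 1), so t ≡ 13·9 = 117 ≡ 15 (mod 17).
    Then x = 40 + 55·15 = 865, valid modulo lcm(55, 17) = 935: x ≡ 865 (mod 935).
  Combine with x ≡ 17 (mod 19); new modulus lcm = 17765.
    Write x = 865 + 935·t and substitute into x ≡ 17 (mod 19): 935·t ≡ 17 − 865 = -848 (mod 19).
    Reduce coefficients mod 19: 4·t ≡ 7 (mod 19).
    The inverse of 4 mod 19 is 5 (since 4·5 = 20 = 1·19 + 1), so t ≡ 5·7 = 35 ≡ 16 (mod 19).
    Then x = 865 + 935·16 = 15825, valid modulo lcm(935, 19) = 17765: x ≡ 15825 (mod 17765).
Verify against each original: 15825 mod 5 = 0, 15825 mod 11 = 7, 15825 mod 17 = 15, 15825 mod 19 = 17.

x ≡ 15825 (mod 17765).


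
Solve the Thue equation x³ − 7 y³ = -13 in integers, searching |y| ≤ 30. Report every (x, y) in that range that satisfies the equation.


The equation is x³ - 7y³ = -13. For fixed y, x³ = 7·y³ − 13, so a solution requires the RHS to be a perfect cube.
Strategy: iterate y from -30 to 30, compute RHS = 7·y³ − 13, and check whether it is a (positive or negative) perfect cube.
Check small values of y:
  y = 0: RHS = -13 is not a perfect cube.
  y = 1: RHS = -6 is not a perfect cube.
  y = -1: RHS = -20 is not a perfect cube.
  y = 2: RHS = 43 is not a perfect cube.
  y = -2: RHS = -69 is not a perfect cube.
  y = 3: RHS = 176 is not a perfect cube.
  y = -3: RHS = -202 is not a perfect cube.
Continuing the search up to |y| = 30 finds no solutions either.
No (x, y) in the scanned range satisfies the equation.

No integer solutions with |y| ≤ 30.


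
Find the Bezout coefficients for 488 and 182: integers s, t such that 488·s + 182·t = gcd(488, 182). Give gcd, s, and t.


Euclidean algorithm on (488, 182) — divide until remainder is 0:
  488 = 2 · 182 + 124
  182 = 1 · 124 + 58
  124 = 2 · 58 + 8
  58 = 7 · 8 + 2
  8 = 4 · 2 + 0
gcd(488, 182) = 2.
Track Bezout coefficients alongside the remainders: start with r₀ = 488 = a·1 + b·0 (s = 1, t = 0) and r₁ = 182 = a·0 + b·1 (s = 0, t = 1); each new remainder r_{k+1} = r_{k-1} − q_k·r_k inherits s_{k+1} = s_{k-1} − q_k·s_k, t_{k+1} = t_{k-1} − q_k·t_k, so r_k = a·s_k + b·t_k at every step:
  q = 2: r = 124, s = 1 − 2·0 = 1, t = 0 − 2·1 = -2  (check: 488·1 + 182·(-2) = 124)
  q = 1: r = 58, s = 0 − 1·1 = -1, t = 1 − 1·(-2) = 3  (check: 488·(-1) + 182·3 = 58)
  q = 2: r = 8, s = 1 − 2·(-1) = 3, t = -2 − 2·3 = -8  (check: 488·3 + 182·(-8) = 8)
  q = 7: r = 2, s = -1 − 7·3 = -22, t = 3 − 7·(-8) = 59  (check: 488·(-22) + 182·59 = 2)
The row with r = 2 (the gcd) gives the Bezout coefficients s = -22, t = 59.
Result: 488 · (-22) + 182 · (59) = 2.

gcd(488, 182) = 2; s = -22, t = 59 (check: 488·(-22) + 182·59 = 2).


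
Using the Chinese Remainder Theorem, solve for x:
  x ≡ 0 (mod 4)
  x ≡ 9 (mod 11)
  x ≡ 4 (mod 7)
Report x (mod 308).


Moduli 4, 11, 7 are pairwise coprime; by CRT there is a unique solution modulo M = 4 · 11 · 7 = 308.
Solve pairwise, accumulating the modulus:
  Start with x ≡ 0 (mod 4).
  Combine with x ≡ 9 (mod 11): since gcd(4, 11) = 1, we get a unique residue mod 44.
    Write x = 0 + 4·t and substitute into x ≡ 9 (mod 11): 4·t ≡ 9 − 0 = 9 (mod 11).
    The inverse of 4 mod 11 is 3 (since 4·3 = 12 = 1·11 + 1), so t ≡ 3·9 = 27 ≡ 5 (mod 11).
    Then x = 0 + 4·5 = 20, valid modulo lcm(4, 11) = 44: x ≡ 20 (mod 44).
  Combine with x ≡ 4 (mod 7): since gcd(44, 7) = 1, we get a unique residue mod 308.
    Write x = 20 + 44·t and substitute into x ≡ 4 (mod 7): 44·t ≡ 4 − 20 = -16 (mod 7).
    Reduce coefficients mod 7: 2·t ≡ 5 (mod 7).
    The inverse of 2 mod 7 is 4 (since 2·4 = 8 = 1·7 + 1), so t ≡ 4·5 = 20 ≡ 6 (mod 7).
    Then x = 20 + 44·6 = 284, valid modulo lcm(44, 7) = 308: x ≡ 284 (mod 308).
Verify: 284 mod 4 = 0 ✓, 284 mod 11 = 9 ✓, 284 mod 7 = 4 ✓.

x ≡ 284 (mod 308).


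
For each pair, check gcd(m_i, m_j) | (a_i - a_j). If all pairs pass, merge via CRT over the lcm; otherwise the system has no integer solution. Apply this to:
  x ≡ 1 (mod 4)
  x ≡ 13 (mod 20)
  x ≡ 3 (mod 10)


Moduli 4, 20, 10 are not pairwise coprime, so CRT works modulo lcm(m_i) when all pairwise compatibility conditions hold.
Pairwise compatibility: gcd(m_i, m_j) must divide a_i - a_j for every pair.
Merge one congruence at a time:
  Start: x ≡ 1 (mod 4).
  Combine with x ≡ 13 (mod 20): gcd(4, 20) = 4; 13 - 1 = 12, which IS divisible by 4, so compatible.
    Write x = 1 + 4·t and substitute into x ≡ 13 (mod 20): 4·t ≡ 13 − 1 = 12 (mod 20).
    Divide the congruence (and modulus) by g = 4: 1·t ≡ 3 (mod 5).
    So t ≡ 3 (mod 5).
    Then x = 1 + 4·3 = 13, valid modulo lcm(4, 20) = 20: x ≡ 13 (mod 20).
  Combine with x ≡ 3 (mod 10): gcd(20, 10) = 10; 3 - 13 = -10, which IS divisible by 10, so compatible.
    Write x = 13 + 20·t and substitute into x ≡ 3 (mod 10): 20·t ≡ 3 − 13 = -10 (mod 10).
    Divide the congruence (and modulus) by g = 10: 2·t ≡ -1 (mod 1).
    Modulo 1 every t works; take t = 0.
    Then x = 13 + 20·0 = 13, valid modulo lcm(20, 10) = 20: x ≡ 13 (mod 20).
Verify: 13 mod 4 = 1, 13 mod 20 = 13, 13 mod 10 = 3.

x ≡ 13 (mod 20).


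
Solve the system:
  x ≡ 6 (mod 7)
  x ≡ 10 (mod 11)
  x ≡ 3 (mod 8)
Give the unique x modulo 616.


Moduli 7, 11, 8 are pairwise coprime; by CRT there is a unique solution modulo M = 7 · 11 · 8 = 616.
Solve pairwise, accumulating the modulus:
  Start with x ≡ 6 (mod 7).
  Combine with x ≡ 10 (mod 11): since gcd(7, 11) = 1, we get a unique residue mod 77.
    Write x = 6 + 7·t and substitute into x ≡ 10 (mod 11): 7·t ≡ 10 − 6 = 4 (mod 11).
    The inverse of 7 mod 11 is 8 (since 7·8 = 56 = 5·11 + 1), so t ≡ 8·4 = 32 ≡ 10 (mod 11).
    Then x = 6 + 7·10 = 76, valid modulo lcm(7, 11) = 77: x ≡ 76 (mod 77).
  Combine with x ≡ 3 (mod 8): since gcd(77, 8) = 1, we get a unique residue mod 616.
    Write x = 76 + 77·t and substitute into x ≡ 3 (mod 8): 77·t ≡ 3 − 76 = -73 (mod 8).
    Reduce coefficients mod 8: 5·t ≡ 7 (mod 8).
    The inverse of 5 mod 8 is 5 (since 5·5 = 25 = 3·8 + 1), so t ≡ 5·7 = 35 ≡ 3 (mod 8).
    Then x = 76 + 77·3 = 307, valid modulo lcm(77, 8) = 616: x ≡ 307 (mod 616).
Verify: 307 mod 7 = 6 ✓, 307 mod 11 = 10 ✓, 307 mod 8 = 3 ✓.

x ≡ 307 (mod 616).


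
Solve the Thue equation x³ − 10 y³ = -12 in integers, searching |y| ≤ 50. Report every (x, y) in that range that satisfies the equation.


The equation is x³ - 10y³ = -12. For fixed y, x³ = 10·y³ − 12, so a solution requires the RHS to be a perfect cube.
Strategy: iterate y from -50 to 50, compute RHS = 10·y³ − 12, and check whether it is a (positive or negative) perfect cube.
Check small values of y:
  y = 0: RHS = -12 is not a perfect cube.
  y = 1: RHS = -2 is not a perfect cube.
  y = -1: RHS = -22 is not a perfect cube.
  y = 2: RHS = 68 is not a perfect cube.
  y = -2: RHS = -92 is not a perfect cube.
  y = 3: RHS = 258 is not a perfect cube.
  y = -3: RHS = -282 is not a perfect cube.
Continuing the search up to |y| = 50 finds no solutions either.
No (x, y) in the scanned range satisfies the equation.

No integer solutions with |y| ≤ 50.


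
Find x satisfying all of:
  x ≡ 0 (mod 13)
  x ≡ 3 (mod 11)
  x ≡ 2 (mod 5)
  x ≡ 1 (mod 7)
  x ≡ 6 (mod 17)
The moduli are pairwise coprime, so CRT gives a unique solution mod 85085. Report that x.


Product of moduli M = 13 · 11 · 5 · 7 · 17 = 85085.
Merge one congruence at a time:
  Start: x ≡ 0 (mod 13).
  Combine with x ≡ 3 (mod 11); new modulus lcm = 143.
    Write x = 0 + 13·t and substitute into x ≡ 3 (mod 11): 13·t ≡ 3 − 0 = 3 (mod 11).
    Reduce coefficients mod 11: 2·t ≡ 3 (mod 11).
    The inverse of 2 mod 11 is 6 (since 2·6 = 12 = 1·11 + 1), so t ≡ 6·3 = 18 ≡ 7 (mod 11).
    Then x = 0 + 13·7 = 91, valid modulo lcm(13, 11) = 143: x ≡ 91 (mod 143).
  Combine with x ≡ 2 (mod 5); new modulus lcm = 715.
    Write x = 91 + 143·t and substitute into x ≡ 2 (mod 5): 143·t ≡ 2 − 91 = -89 (mod 5).
    Reduce coefficients mod 5: 3·t ≡ 1 (mod 5).
    The inverse of 3 mod 5 is 2 (since 3·2 = 6 = 1·5 + 1), so t ≡ 2·1 = 2 ≡ 2 (mod 5).
    Then x = 91 + 143·2 = 377, valid modulo lcm(143, 5) = 715: x ≡ 377 (mod 715).
  Combine with x ≡ 1 (mod 7); new modulus lcm = 5005.
    Write x = 377 + 715·t and substitute into x ≡ 1 (mod 7): 715·t ≡ 1 − 377 = -376 (mod 7).
    Reduce coefficients mod 7: 1·t ≡ 2 (mod 7).
    So t ≡ 2 (mod 7).
    Then x = 377 + 715·2 = 1807, valid modulo lcm(715, 7) = 5005: x ≡ 1807 (mod 5005).
  Combine with x ≡ 6 (mod 17); new modulus lcm = 85085.
    Write x = 1807 + 5005·t and substitute into x ≡ 6 (mod 17): 5005·t ≡ 6 − 1807 = -1801 (mod 17).
    Reduce coefficients mod 17: 7·t ≡ 1 (mod 17).
    The inverse of 7 mod 17 is 5 (since 7·5 = 35 = 2·17 + 1), so t ≡ 5·1 = 5 ≡ 5 (mod 17).
    Then x = 1807 + 5005·5 = 26832, valid modulo lcm(5005, 17) = 85085: x ≡ 26832 (mod 85085).
Verify against each original: 26832 mod 13 = 0, 26832 mod 11 = 3, 26832 mod 5 = 2, 26832 mod 7 = 1, 26832 mod 17 = 6.

x ≡ 26832 (mod 85085).


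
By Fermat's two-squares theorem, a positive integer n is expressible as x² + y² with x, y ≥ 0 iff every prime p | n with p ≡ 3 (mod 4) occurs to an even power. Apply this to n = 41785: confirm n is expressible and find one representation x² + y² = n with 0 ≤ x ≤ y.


Step 1: Factor n = 41785 = 5 · 61 · 137.
Step 2: Check the mod-4 condition on each prime factor: 5 ≡ 1 (mod 4), exponent 1; 61 ≡ 1 (mod 4), exponent 1; 137 ≡ 1 (mod 4), exponent 1.
All primes ≡ 3 (mod 4) appear to even exponent (or don't appear), so by the two-squares theorem n IS expressible as a sum of two squares.
Step 3: Build a representation. Here n = 5 · 61 · 137 is a product of primes ≡ 1 (mod 4). Each prime p ≡ 1 (mod 4) is itself a sum of two squares; find a² by testing p − a² for a perfect square:
  5: 5 − 1² = 4 = 2² ⇒ 5 = 1² + 2².
  61: 61 − 1² = 60, 61 − 2² = 57, 61 − 3² = 52, 61 − 4² = 45, 61 − 5² = 36 = 6² ⇒ 61 = 5² + 6².
  137: 137 − 1² = 136, 137 − 2² = 133, 137 − 3² = 128, 137 − 4² = 121 = 11² ⇒ 137 = 4² + 11².
  Combine using the Brahmagupta–Fibonacci identity (a² + b²)(c² + d²) = (ac − bd)² + (ad + bc)² = (ac + bd)² + (ad − bc)²:
  5 · 61 = 305: from (1² + 2²)(5² + 6²), take (1·5 − 2·6, 1·6 + 2·5) = (5 − 12, 6 + 10) = (-7, 16); dropping signs (only squares matter) gives (7, 16); check 7² + 16² = 49 + 256 = 305 ✓.
  305 · 137 = 41785: from (7² + 16²)(4² + 11²), take (7·4 − 16·11, 7·11 + 16·4) = (28 − 176, 77 + 64) = (-148, 141); dropping signs (only squares matter) gives (148, 141); check 148² + 141² = 21904 + 19881 = 41785 ✓.
Step 4: Order so x ≤ y and verify: 141² + 148² = 19881 + 21904 = 41785 = n. ✓

n = 41785 = 141² + 148² (one valid representation with x ≤ y).


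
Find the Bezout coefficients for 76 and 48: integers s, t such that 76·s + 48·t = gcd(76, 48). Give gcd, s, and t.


Euclidean algorithm on (76, 48) — divide until remainder is 0:
  76 = 1 · 48 + 28
  48 = 1 · 28 + 20
  28 = 1 · 20 + 8
  20 = 2 · 8 + 4
  8 = 2 · 4 + 0
gcd(76, 48) = 4.
Track Bezout coefficients alongside the remainders: start with r₀ = 76 = a·1 + b·0 (s = 1, t = 0) and r₁ = 48 = a·0 + b·1 (s = 0, t = 1); each new remainder r_{k+1} = r_{k-1} − q_k·r_k inherits s_{k+1} = s_{k-1} − q_k·s_k, t_{k+1} = t_{k-1} − q_k·t_k, so r_k = a·s_k + b·t_k at every step:
  q = 1: r = 28, s = 1 − 1·0 = 1, t = 0 − 1·1 = -1  (check: 76·1 + 48·(-1) = 28)
  q = 1: r = 20, s = 0 − 1·1 = -1, t = 1 − 1·(-1) = 2  (check: 76·(-1) + 48·2 = 20)
  q = 1: r = 8, s = 1 − 1·(-1) = 2, t = -1 − 1·2 = -3  (check: 76·2 + 48·(-3) = 8)
  q = 2: r = 4, s = -1 − 2·2 = -5, t = 2 − 2·(-3) = 8  (check: 76·(-5) + 48·8 = 4)
The row with r = 4 (the gcd) gives the Bezout coefficients s = -5, t = 8.
Result: 76 · (-5) + 48 · (8) = 4.

gcd(76, 48) = 4; s = -5, t = 8 (check: 76·(-5) + 48·8 = 4).


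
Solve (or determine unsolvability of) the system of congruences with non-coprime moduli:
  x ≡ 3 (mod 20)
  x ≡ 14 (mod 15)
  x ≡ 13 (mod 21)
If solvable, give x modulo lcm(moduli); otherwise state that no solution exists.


Moduli 20, 15, 21 are not pairwise coprime, so CRT works modulo lcm(m_i) when all pairwise compatibility conditions hold.
Pairwise compatibility: gcd(m_i, m_j) must divide a_i - a_j for every pair.
Merge one congruence at a time:
  Start: x ≡ 3 (mod 20).
  Combine with x ≡ 14 (mod 15): gcd(20, 15) = 5, and 14 - 3 = 11 is NOT divisible by 5.
    ⇒ system is inconsistent (no integer solution).

No solution (the system is inconsistent).


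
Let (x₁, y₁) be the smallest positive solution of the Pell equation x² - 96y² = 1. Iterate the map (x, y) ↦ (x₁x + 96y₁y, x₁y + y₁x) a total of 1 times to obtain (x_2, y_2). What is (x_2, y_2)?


Step 1: Find the fundamental solution (x₁, y₁) of x² - 96y² = 1.
  Expand √96 as a continued fraction. a₀ = ⌊√96⌋ = 9; iterate m_{k+1} = d_k·a_k − m_k, d_{k+1} = (96 − m_{k+1}²)/d_k, a_{k+1} = ⌊(a₀ + m_{k+1})/d_{k+1}⌋ (starting m₀ = 0, d₀ = 1), with convergents p_k = a_k·p_{k-1} + p_{k-2}, q_k = a_k·q_{k-1} + q_{k-2} (p₋₁ = 1, q₋₁ = 0):
  k = 0: a₀ = 9; p₀/q₀ = 9/1; p₀² − 96·q₀² = 81 − 96 = -15.
  k = 1: m = 9, d = 15, a = ⌊(9 + 9)/15⌋ = 1; p/q = (1·9 + 1)/(1·1 + 0) = 10/1; p² − 96·q² = 100 − 96 = 4.
  k = 2: m = 6, d = 4, a = ⌊(9 + 6)/4⌋ = 3; p/q = (3·10 + 9)/(3·1 + 1) = 39/4; p² − 96·q² = 1521 − 1536 = -15.
  k = 3: m = 6, d = 15, a = ⌊(9 + 6)/15⌋ = 1; p/q = (1·39 + 10)/(1·4 + 1) = 49/5; p² − 96·q² = 2401 − 2400 = 1.
  The first convergent with p² − 96·q² = 1 gives the fundamental solution (x₁, y₁) = (49, 5).
Step 2: Apply the recurrence (x_{n+1}, y_{n+1}) = (x₁x_n + 96y₁y_n, x₁y_n + y₁x_n) repeatedly.
  From (x_1, y_1) = (49, 5): x_2 = 49·49 + 96·5·5 = 4801; y_2 = 49·5 + 5·49 = 490.
Step 3: Verify x_2² - 96·y_2² = 23049601 - 23049600 = 1 (should be 1). ✓

(x_1, y_1) = (49, 5); (x_2, y_2) = (4801, 490).


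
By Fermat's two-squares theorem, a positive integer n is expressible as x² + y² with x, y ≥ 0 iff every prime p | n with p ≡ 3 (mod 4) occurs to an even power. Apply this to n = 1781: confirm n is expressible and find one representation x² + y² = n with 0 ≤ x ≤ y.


Step 1: Factor n = 1781 = 13 · 137.
Step 2: Check the mod-4 condition on each prime factor: 13 ≡ 1 (mod 4), exponent 1; 137 ≡ 1 (mod 4), exponent 1.
All primes ≡ 3 (mod 4) appear to even exponent (or don't appear), so by the two-squares theorem n IS expressible as a sum of two squares.
Step 3: Build a representation. Here n = 13 · 137 is a product of primes ≡ 1 (mod 4). Each prime p ≡ 1 (mod 4) is itself a sum of two squares; find a² by testing p − a² for a perfect square:
  13: 13 − 1² = 12, 13 − 2² = 9 = 3² ⇒ 13 = 2² + 3².
  137: 137 − 1² = 136, 137 − 2² = 133, 137 − 3² = 128, 137 − 4² = 121 = 11² ⇒ 137 = 4² + 11².
  Combine using the Brahmagupta–Fibonacci identity (a² + b²)(c² + d²) = (ac − bd)² + (ad + bc)² = (ac + bd)² + (ad − bc)²:
  13 · 137 = 1781: from (2² + 3²)(4² + 11²), take (2·4 − 3·11, 2·11 + 3·4) = (8 − 33, 22 + 12) = (-25, 34); dropping signs (only squares matter) gives (25, 34); check 25² + 34² = 625 + 1156 = 1781 ✓.
Step 4: Order so x ≤ y and verify: 25² + 34² = 625 + 1156 = 1781 = n. ✓

n = 1781 = 25² + 34² (one valid representation with x ≤ y).


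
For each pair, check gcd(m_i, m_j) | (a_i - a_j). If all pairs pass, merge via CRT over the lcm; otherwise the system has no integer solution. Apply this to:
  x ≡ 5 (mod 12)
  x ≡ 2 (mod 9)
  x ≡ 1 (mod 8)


Moduli 12, 9, 8 are not pairwise coprime, so CRT works modulo lcm(m_i) when all pairwise compatibility conditions hold.
Pairwise compatibility: gcd(m_i, m_j) must divide a_i - a_j for every pair.
Merge one congruence at a time:
  Start: x ≡ 5 (mod 12).
  Combine with x ≡ 2 (mod 9): gcd(12, 9) = 3; 2 - 5 = -3, which IS divisible by 3, so compatible.
    Write x = 5 + 12·t and substitute into x ≡ 2 (mod 9): 12·t ≡ 2 − 5 = -3 (mod 9).
    Divide the congruence (and modulus) by g = 3: 4·t ≡ -1 (mod 3).
    Reduce coefficients mod 3: 1·t ≡ 2 (mod 3).
    So t ≡ 2 (mod 3).
    Then x = 5 + 12·2 = 29, valid modulo lcm(12, 9) = 36: x ≡ 29 (mod 36).
  Combine with x ≡ 1 (mod 8): gcd(36, 8) = 4; 1 - 29 = -28, which IS divisible by 4, so compatible.
    Write x = 29 + 36·t and substitute into x ≡ 1 (mod 8): 36·t ≡ 1 − 29 = -28 (mod 8).
    Divide the congruence (and modulus) by g = 4: 9·t ≡ -7 (mod 2).
    Reduce coefficients mod 2: 1·t ≡ 1 (mod 2).
    So t ≡ 1 (mod 2).
    Then x = 29 + 36·1 = 65, valid modulo lcm(36, 8) = 72: x ≡ 65 (mod 72).
Verify: 65 mod 12 = 5, 65 mod 9 = 2, 65 mod 8 = 1.

x ≡ 65 (mod 72).


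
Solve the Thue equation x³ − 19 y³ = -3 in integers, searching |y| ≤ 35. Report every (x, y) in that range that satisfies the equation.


The equation is x³ - 19y³ = -3. For fixed y, x³ = 19·y³ − 3, so a solution requires the RHS to be a perfect cube.
Strategy: iterate y from -35 to 35, compute RHS = 19·y³ − 3, and check whether it is a (positive or negative) perfect cube.
Check small values of y:
  y = 0: RHS = -3 is not a perfect cube.
  y = 1: RHS = 16 is not a perfect cube.
  y = -1: RHS = -22 is not a perfect cube.
  y = 2: RHS = 149 is not a perfect cube.
  y = -2: RHS = -155 is not a perfect cube.
  y = 3: RHS = 510 is not a perfect cube.
  y = -3: RHS = -516 is not a perfect cube.
Continuing the search up to |y| = 35 finds no solutions either.
No (x, y) in the scanned range satisfies the equation.

No integer solutions with |y| ≤ 35.


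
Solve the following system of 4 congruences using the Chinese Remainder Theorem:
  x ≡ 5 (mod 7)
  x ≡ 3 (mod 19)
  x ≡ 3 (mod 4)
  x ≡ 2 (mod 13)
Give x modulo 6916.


Product of moduli M = 7 · 19 · 4 · 13 = 6916.
Merge one congruence at a time:
  Start: x ≡ 5 (mod 7).
  Combine with x ≡ 3 (mod 19); new modulus lcm = 133.
    Write x = 5 + 7·t and substitute into x ≡ 3 (mod 19): 7·t ≡ 3 − 5 = -2 (mod 19).
    Reduce coefficients mod 19: 7·t ≡ 17 (mod 19).
    The inverse of 7 mod 19 is 11 (since 7·11 = 77 = 4·19 + 1), so t ≡ 11·17 = 187 ≡ 16 (mod 19).
    Then x = 5 + 7·16 = 117, valid modulo lcm(7, 19) = 133: x ≡ 117 (mod 133).
  Combine with x ≡ 3 (mod 4); new modulus lcm = 532.
    Write x = 117 + 133·t and substitute into x ≡ 3 (mod 4): 133·t ≡ 3 − 117 = -114 (mod 4).
    Reduce coefficients mod 4: 1·t ≡ 2 (mod 4).
    So t ≡ 2 (mod 4).
    Then x = 117 + 133·2 = 383, valid modulo lcm(133, 4) = 532: x ≡ 383 (mod 532).
  Combine with x ≡ 2 (mod 13); new modulus lcm = 6916.
    Write x = 383 + 532·t and substitute into x ≡ 2 (mod 13): 532·t ≡ 2 − 383 = -381 (mod 13).
    Reduce coefficients mod 13: 12·t ≡ 9 (mod 13).
    The inverse of 12 mod 13 is 12 (since 12·12 = 144 = 11·13 + 1), so t ≡ 12·9 = 108 ≡ 4 (mod 13).
    Then x = 383 + 532·4 = 2511, valid modulo lcm(532, 13) = 6916: x ≡ 2511 (mod 6916).
Verify against each original: 2511 mod 7 = 5, 2511 mod 19 = 3, 2511 mod 4 = 3, 2511 mod 13 = 2.

x ≡ 2511 (mod 6916).
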